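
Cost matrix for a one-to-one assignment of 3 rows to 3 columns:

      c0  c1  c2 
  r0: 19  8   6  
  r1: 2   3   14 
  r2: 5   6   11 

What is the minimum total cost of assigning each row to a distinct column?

Minimum assignment cost: 14

one of 2 optimal assignments: row0→col2 (cost 6), row1→col0 (cost 2), row2→col1 (cost 6)
total = 6 + 2 + 6 = 14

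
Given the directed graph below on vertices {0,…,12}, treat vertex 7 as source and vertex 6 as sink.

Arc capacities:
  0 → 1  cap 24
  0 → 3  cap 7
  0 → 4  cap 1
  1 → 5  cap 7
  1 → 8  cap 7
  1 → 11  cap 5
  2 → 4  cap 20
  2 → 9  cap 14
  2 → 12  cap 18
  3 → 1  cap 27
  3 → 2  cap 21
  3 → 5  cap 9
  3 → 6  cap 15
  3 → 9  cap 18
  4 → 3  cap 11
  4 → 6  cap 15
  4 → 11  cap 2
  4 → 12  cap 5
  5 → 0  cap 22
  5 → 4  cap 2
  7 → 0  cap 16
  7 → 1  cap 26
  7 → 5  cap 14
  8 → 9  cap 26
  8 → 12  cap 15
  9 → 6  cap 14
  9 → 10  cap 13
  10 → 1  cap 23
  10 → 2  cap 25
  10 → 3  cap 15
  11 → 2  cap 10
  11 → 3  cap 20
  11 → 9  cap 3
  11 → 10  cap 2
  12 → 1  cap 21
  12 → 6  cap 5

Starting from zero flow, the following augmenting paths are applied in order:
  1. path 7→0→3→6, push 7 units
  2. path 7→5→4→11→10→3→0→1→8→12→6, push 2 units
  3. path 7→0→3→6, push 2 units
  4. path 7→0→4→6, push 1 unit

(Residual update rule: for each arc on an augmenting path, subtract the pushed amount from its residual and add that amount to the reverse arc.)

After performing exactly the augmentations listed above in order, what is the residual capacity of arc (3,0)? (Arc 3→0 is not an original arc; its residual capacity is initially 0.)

Residual capacity of (3,0): 7

after path 1 (7→0→3→6, push 7): res(3,0)=7
after path 2 (7→5→4→11→10→3→0→1→8→12→6, push 2): res(3,0)=5
after path 3 (7→0→3→6, push 2): res(3,0)=7
after path 4 (7→0→4→6, push 1): res(3,0)=7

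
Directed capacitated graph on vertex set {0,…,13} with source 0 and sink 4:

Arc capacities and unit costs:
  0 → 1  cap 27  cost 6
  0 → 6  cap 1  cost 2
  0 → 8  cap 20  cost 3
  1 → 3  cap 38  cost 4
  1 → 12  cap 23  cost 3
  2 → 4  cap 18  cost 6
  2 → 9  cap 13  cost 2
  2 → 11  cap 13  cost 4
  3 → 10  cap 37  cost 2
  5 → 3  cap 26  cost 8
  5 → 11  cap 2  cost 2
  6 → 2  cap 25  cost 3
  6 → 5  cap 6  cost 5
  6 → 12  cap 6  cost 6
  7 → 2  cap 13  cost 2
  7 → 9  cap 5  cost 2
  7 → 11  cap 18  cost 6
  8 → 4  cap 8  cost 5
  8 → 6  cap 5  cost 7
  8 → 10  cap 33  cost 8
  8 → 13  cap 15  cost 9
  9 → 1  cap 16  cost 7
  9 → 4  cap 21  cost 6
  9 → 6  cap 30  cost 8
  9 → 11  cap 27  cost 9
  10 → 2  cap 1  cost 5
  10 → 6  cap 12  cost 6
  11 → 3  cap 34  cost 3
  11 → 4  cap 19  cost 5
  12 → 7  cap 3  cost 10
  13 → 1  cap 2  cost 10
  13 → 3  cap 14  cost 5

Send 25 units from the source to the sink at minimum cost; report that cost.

shortest-cost path #1: 0→8→4 push 8 @ unit cost 8 (adds 64)
shortest-cost path #2: 0→6→2→4 push 1 @ unit cost 11 (adds 11)
shortest-cost path #3: 0→8→6→2→4 push 5 @ unit cost 19 (adds 95)
shortest-cost path #4: 0→8→10→2→4 push 1 @ unit cost 22 (adds 22)
shortest-cost path #5: 0→8→10→6→2→4 push 6 @ unit cost 26 (adds 156)
shortest-cost path #6: 0→1→12→7→9→4 push 3 @ unit cost 27 (adds 81)
shortest-cost path #7: 0→1→3→10→6→2→4 push 1 @ unit cost 27 (adds 27)
total cost = 456

Minimum cost for 25 units: 456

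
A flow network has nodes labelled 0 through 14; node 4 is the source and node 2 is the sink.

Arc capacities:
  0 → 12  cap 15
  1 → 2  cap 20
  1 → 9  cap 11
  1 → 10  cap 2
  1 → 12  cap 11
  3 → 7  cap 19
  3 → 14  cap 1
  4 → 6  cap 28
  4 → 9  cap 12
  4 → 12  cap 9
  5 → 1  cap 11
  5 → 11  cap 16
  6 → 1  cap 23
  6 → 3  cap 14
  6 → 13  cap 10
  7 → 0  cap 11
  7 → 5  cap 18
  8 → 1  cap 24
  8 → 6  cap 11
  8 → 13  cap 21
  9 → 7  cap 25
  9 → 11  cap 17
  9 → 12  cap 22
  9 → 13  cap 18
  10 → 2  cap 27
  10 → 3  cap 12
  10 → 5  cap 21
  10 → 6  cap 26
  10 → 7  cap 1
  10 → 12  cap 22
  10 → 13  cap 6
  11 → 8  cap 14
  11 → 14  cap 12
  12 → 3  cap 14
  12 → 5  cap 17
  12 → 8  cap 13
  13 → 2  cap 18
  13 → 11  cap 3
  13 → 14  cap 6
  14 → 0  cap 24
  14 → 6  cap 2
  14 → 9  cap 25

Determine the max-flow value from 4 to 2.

augment #1: 4→6→1→2 bottleneck 20, total now 20
augment #2: 4→6→13→2 bottleneck 8, total now 28
augment #3: 4→9→13→2 bottleneck 10, total now 38
augment #4: 4→12→5→1→10→2 bottleneck 2, total now 40

Maximum flow value: 40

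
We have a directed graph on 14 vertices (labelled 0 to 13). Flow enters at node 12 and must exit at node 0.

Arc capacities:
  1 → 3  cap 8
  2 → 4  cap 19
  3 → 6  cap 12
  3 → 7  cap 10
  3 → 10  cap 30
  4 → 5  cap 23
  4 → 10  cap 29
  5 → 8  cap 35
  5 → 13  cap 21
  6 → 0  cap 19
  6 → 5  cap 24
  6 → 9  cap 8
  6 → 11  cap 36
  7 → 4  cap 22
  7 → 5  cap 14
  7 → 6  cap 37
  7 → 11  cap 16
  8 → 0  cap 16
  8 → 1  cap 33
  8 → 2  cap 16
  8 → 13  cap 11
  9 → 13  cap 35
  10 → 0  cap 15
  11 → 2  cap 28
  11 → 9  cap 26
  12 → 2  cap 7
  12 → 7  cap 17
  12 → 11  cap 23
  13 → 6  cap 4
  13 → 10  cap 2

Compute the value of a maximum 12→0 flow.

Maximum flow value: 42

augment #1: 12→7→6→0 bottleneck 17, total now 17
augment #2: 12→2→4→10→0 bottleneck 7, total now 24
augment #3: 12→11→2→4→10→0 bottleneck 8, total now 32
augment #4: 12→11→9→13→6→0 bottleneck 2, total now 34
augment #5: 12→11→2→4→5→8→0 bottleneck 4, total now 38
augment #6: 12→11→9→13→6→5→8→0 bottleneck 2, total now 40
augment #7: 12→11→9→13→10→4→5→8→0 bottleneck 2, total now 42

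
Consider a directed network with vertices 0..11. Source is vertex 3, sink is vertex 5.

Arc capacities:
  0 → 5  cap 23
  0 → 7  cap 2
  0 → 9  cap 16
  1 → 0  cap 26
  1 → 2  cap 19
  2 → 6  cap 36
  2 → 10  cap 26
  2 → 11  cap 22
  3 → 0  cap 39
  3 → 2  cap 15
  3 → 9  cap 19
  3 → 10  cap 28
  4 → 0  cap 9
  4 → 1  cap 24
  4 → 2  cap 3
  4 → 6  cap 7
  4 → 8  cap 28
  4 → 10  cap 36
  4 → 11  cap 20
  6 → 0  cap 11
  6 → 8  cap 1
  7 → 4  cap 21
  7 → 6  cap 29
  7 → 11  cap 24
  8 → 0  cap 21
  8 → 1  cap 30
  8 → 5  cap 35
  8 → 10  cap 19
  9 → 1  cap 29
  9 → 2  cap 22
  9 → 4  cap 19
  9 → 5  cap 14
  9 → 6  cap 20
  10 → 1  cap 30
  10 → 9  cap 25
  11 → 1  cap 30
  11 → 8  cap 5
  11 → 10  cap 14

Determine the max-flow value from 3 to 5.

Maximum flow value: 64

augment #1: 3→0→5 bottleneck 23, total now 23
augment #2: 3→9→5 bottleneck 14, total now 37
augment #3: 3→2→6→8→5 bottleneck 1, total now 38
augment #4: 3→2→11→8→5 bottleneck 5, total now 43
augment #5: 3→9→4→8→5 bottleneck 5, total now 48
augment #6: 3→0→7→4→8→5 bottleneck 2, total now 50
augment #7: 3→0→9→4→8→5 bottleneck 14, total now 64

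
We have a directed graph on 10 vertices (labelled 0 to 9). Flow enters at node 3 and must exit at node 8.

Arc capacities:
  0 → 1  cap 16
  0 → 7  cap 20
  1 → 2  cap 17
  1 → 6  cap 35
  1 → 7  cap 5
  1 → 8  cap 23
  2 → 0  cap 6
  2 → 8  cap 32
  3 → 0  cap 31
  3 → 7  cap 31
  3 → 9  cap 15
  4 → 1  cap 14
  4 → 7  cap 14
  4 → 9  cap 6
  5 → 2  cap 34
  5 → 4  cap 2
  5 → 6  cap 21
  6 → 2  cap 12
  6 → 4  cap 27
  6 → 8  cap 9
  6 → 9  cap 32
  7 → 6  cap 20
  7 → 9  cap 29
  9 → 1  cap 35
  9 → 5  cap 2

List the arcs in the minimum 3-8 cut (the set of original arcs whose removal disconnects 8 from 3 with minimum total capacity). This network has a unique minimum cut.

augment #1: 3→0→1→8 push 16
augment #2: 3→7→6→8 push 9
augment #3: 3→9→1→8 push 7
augment #4: 3→7→6→2→8 push 11
augment #5: 3→9→1→2→8 push 8
augment #6: 3→7→9→1→2→8 push 9
augment #7: 3→7→9→5→2→8 push 2
augment #8: 3→0→7→9→1→6→2→8 push 1
max flow = 63; residual-reachable set from 3 gives S-side
cut edges (S→T): {(1,2), (1,8), (6,2), (6,8), (9,5)} total cap 63

Min-cut arcs: {(1,2), (1,8), (6,2), (6,8), (9,5)} (total capacity 63)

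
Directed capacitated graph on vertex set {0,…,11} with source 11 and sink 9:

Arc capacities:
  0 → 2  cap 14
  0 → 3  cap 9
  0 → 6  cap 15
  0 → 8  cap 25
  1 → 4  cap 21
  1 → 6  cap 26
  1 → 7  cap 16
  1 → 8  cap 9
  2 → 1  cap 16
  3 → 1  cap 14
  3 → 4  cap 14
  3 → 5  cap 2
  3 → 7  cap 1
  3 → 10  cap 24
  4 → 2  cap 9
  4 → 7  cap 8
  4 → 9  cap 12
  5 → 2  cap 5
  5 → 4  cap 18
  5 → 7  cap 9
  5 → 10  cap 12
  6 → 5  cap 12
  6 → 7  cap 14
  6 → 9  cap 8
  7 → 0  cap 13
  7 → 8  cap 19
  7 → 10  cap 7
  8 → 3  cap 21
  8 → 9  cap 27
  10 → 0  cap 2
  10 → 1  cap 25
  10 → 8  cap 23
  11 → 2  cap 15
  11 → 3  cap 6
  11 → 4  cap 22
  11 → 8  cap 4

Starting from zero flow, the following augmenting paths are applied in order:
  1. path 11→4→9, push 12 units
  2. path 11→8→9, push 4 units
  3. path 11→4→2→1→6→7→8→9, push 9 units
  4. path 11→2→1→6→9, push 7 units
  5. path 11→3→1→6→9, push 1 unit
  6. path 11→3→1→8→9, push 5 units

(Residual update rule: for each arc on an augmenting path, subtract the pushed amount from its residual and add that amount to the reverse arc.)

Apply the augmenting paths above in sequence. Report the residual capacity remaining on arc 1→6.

Residual capacity of (1,6): 9

after path 1 (11→4→9, push 12): res(1,6)=26
after path 2 (11→8→9, push 4): res(1,6)=26
after path 3 (11→4→2→1→6→7→8→9, push 9): res(1,6)=17
after path 4 (11→2→1→6→9, push 7): res(1,6)=10
after path 5 (11→3→1→6→9, push 1): res(1,6)=9
after path 6 (11→3→1→8→9, push 5): res(1,6)=9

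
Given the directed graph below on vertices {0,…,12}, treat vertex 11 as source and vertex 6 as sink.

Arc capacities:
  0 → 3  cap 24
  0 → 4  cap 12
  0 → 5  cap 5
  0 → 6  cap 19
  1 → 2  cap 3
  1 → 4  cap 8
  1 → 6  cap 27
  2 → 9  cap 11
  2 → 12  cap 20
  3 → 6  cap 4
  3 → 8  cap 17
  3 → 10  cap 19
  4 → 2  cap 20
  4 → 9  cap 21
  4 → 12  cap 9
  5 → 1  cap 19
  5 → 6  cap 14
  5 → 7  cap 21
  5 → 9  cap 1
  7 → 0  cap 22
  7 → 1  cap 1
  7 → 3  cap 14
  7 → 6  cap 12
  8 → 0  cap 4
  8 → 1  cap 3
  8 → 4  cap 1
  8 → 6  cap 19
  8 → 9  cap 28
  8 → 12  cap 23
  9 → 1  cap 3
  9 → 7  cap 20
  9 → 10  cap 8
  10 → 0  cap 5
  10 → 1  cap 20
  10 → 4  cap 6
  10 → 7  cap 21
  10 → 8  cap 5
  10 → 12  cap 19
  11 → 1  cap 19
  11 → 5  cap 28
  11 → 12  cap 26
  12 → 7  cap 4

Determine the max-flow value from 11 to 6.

augment #1: 11→1→6 bottleneck 19, total now 19
augment #2: 11→5→6 bottleneck 14, total now 33
augment #3: 11→5→1→6 bottleneck 8, total now 41
augment #4: 11→5→7→6 bottleneck 6, total now 47
augment #5: 11→12→7→6 bottleneck 4, total now 51

Maximum flow value: 51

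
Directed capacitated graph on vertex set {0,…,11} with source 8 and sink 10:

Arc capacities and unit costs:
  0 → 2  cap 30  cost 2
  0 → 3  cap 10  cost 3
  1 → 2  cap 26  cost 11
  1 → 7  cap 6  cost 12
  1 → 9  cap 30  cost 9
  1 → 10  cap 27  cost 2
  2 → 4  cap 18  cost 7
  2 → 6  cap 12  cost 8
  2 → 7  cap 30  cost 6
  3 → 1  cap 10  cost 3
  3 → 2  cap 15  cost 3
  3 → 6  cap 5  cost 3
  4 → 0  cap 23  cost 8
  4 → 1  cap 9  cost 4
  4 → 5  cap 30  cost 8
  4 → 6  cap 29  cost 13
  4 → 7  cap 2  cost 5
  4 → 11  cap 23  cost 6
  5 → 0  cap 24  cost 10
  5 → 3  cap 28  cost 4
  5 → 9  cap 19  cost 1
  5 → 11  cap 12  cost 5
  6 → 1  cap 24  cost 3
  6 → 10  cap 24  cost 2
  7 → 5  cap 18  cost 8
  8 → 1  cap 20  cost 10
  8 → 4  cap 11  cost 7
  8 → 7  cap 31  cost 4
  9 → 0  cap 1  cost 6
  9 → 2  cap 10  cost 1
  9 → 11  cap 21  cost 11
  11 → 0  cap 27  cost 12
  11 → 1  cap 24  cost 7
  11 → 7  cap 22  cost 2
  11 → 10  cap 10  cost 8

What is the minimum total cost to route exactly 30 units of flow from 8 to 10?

shortest-cost path #1: 8→1→10 push 20 @ unit cost 12 (adds 240)
shortest-cost path #2: 8→4→1→10 push 7 @ unit cost 13 (adds 91)
shortest-cost path #3: 8→4→11→10 push 3 @ unit cost 21 (adds 63)
total cost = 394

Minimum cost for 30 units: 394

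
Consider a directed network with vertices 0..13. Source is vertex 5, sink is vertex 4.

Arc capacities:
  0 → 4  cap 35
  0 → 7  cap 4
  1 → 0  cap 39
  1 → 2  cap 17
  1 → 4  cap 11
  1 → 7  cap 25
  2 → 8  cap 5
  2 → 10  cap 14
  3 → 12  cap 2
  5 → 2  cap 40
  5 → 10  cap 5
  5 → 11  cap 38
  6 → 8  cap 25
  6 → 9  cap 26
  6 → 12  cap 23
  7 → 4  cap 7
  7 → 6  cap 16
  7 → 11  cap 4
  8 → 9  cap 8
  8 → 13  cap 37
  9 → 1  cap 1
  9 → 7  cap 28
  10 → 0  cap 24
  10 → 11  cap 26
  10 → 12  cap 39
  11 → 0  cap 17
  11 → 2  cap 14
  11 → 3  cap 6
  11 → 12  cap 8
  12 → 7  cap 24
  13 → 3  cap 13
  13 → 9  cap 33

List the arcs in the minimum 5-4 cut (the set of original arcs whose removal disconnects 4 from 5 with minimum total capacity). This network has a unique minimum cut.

augment #1: 5→10→0→4 push 5
augment #2: 5→11→0→4 push 17
augment #3: 5→2→10→0→4 push 13
augment #4: 5→11→12→7→4 push 7
augment #5: 5→2→8→9→1→4 push 1
max flow = 43; residual-reachable set from 5 gives S-side
cut edges (S→T): {(0,4), (7,4), (9,1)} total cap 43

Min-cut arcs: {(0,4), (7,4), (9,1)} (total capacity 43)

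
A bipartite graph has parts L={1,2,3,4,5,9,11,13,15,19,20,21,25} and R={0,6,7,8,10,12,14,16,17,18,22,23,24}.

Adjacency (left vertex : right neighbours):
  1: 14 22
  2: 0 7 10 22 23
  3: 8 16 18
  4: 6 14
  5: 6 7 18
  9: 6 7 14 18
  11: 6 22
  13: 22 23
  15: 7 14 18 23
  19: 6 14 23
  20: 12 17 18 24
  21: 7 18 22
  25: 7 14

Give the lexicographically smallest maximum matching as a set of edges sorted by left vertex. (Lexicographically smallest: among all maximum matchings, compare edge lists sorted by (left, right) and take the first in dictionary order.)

Lex-smallest maximum matching: {(1,14), (2,0), (3,8), (4,6), (5,7), (9,18), (11,22), (13,23), (20,12)}

|M| = 9 (so the lex-smallest maximum matching has 9 edges)
process left vertices in ascending order; for each, take the smallest-labelled available neighbour that still permits 9 edges overall, or leave it unmatched if none does
lex-smallest matching: {1-14, 2-0, 3-8, 4-6, 5-7, 9-18, 11-22, 13-23, 20-12}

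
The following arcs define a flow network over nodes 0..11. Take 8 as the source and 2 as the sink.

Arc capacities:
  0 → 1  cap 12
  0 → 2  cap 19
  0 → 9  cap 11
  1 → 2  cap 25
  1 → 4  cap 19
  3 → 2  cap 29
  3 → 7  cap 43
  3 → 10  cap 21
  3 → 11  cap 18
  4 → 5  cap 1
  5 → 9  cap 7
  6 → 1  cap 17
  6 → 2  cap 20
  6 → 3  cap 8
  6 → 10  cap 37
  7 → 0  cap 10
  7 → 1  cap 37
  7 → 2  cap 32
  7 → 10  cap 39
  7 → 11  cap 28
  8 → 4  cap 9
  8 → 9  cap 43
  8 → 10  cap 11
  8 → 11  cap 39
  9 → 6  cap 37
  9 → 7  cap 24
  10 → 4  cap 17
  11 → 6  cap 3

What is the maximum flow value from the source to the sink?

augment #1: 8→9→6→2 bottleneck 20, total now 20
augment #2: 8→9→7→2 bottleneck 23, total now 43
augment #3: 8→11→6→1→2 bottleneck 3, total now 46
augment #4: 8→4→5→9→7→2 bottleneck 1, total now 47

Maximum flow value: 47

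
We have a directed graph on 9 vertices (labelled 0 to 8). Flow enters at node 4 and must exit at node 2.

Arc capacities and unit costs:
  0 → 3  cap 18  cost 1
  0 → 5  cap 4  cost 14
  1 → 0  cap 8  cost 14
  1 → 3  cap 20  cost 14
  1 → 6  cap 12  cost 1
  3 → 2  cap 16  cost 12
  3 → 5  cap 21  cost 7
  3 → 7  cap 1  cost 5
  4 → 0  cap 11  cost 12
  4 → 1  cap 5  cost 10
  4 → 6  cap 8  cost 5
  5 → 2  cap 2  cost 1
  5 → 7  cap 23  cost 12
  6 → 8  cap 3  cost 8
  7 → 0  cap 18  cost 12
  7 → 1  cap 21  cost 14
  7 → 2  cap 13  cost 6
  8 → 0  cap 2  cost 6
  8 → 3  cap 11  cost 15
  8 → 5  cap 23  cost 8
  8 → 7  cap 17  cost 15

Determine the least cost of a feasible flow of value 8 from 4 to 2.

shortest-cost path #1: 4→0→3→5→2 push 2 @ unit cost 21 (adds 42)
shortest-cost path #2: 4→0→3→7→2 push 1 @ unit cost 24 (adds 24)
shortest-cost path #3: 4→0→3→2 push 5 @ unit cost 25 (adds 125)
total cost = 191

Minimum cost for 8 units: 191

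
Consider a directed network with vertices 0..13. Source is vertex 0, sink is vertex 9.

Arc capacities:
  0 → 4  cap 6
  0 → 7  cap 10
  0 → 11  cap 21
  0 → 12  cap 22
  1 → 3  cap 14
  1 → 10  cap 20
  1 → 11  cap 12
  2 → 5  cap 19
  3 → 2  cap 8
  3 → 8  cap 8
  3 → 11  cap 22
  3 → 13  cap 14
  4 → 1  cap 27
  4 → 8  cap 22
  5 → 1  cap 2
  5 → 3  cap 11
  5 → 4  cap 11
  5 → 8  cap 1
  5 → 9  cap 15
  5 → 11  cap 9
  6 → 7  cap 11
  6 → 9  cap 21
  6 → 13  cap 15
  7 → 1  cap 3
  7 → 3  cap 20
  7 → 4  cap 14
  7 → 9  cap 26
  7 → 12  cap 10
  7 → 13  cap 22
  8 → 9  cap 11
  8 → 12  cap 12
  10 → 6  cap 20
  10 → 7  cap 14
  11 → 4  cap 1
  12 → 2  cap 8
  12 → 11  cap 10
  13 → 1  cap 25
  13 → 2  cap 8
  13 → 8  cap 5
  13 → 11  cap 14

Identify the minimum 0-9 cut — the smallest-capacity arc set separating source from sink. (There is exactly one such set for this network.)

augment #1: 0→7→9 push 10
augment #2: 0→4→8→9 push 6
augment #3: 0→11→4→8→9 push 1
augment #4: 0→12→2→5→9 push 8
max flow = 25; residual-reachable set from 0 gives S-side
cut edges (S→T): {(0,4), (0,7), (11,4), (12,2)} total cap 25

Min-cut arcs: {(0,4), (0,7), (11,4), (12,2)} (total capacity 25)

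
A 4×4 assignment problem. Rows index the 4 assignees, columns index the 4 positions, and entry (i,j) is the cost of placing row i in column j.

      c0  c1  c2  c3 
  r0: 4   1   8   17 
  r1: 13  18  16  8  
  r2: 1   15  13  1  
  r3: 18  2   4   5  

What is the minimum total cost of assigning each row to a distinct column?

optimal assignment: row0→col1 (cost 1), row1→col3 (cost 8), row2→col0 (cost 1), row3→col2 (cost 4)
total = 1 + 8 + 1 + 4 = 14

Minimum assignment cost: 14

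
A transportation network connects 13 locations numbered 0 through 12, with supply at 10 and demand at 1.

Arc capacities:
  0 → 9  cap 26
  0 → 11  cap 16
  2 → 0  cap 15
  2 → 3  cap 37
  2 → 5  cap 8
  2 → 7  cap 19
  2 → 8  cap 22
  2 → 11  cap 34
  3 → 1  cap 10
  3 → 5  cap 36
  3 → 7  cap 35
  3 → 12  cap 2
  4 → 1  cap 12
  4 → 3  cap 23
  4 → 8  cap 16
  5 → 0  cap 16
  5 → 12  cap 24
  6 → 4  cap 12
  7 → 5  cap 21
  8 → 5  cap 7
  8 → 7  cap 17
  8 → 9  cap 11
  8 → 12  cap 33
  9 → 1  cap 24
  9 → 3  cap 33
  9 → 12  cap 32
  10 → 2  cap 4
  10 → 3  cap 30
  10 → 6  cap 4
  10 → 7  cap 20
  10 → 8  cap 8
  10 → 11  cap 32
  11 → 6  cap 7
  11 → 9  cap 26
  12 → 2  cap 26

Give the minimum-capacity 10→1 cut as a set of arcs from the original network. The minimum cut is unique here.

augment #1: 10→3→1 push 10
augment #2: 10→6→4→1 push 4
augment #3: 10→8→9→1 push 8
augment #4: 10→11→9→1 push 16
augment #5: 10→11→6→4→1 push 7
max flow = 45; residual-reachable set from 10 gives S-side
cut edges (S→T): {(3,1), (9,1), (10,6), (11,6)} total cap 45

Min-cut arcs: {(3,1), (9,1), (10,6), (11,6)} (total capacity 45)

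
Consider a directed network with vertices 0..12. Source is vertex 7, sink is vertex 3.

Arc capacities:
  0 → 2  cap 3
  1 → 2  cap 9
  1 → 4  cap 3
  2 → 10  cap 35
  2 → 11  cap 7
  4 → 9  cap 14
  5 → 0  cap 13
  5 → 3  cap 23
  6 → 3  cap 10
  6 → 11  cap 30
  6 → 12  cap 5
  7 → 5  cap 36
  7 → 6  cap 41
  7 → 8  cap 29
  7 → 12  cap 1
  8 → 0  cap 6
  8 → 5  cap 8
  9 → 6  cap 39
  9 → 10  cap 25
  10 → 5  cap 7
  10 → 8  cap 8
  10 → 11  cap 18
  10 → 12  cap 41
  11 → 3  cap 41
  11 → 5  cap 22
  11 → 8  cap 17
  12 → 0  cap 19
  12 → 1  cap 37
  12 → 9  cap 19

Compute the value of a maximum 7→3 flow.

augment #1: 7→5→3 bottleneck 23, total now 23
augment #2: 7→6→3 bottleneck 10, total now 33
augment #3: 7→6→11→3 bottleneck 30, total now 63
augment #4: 7→5→0→2→11→3 bottleneck 3, total now 66
augment #5: 7→12→1→2→11→3 bottleneck 1, total now 67
augment #6: 7→6→12→1→2→11→3 bottleneck 1, total now 68

Maximum flow value: 68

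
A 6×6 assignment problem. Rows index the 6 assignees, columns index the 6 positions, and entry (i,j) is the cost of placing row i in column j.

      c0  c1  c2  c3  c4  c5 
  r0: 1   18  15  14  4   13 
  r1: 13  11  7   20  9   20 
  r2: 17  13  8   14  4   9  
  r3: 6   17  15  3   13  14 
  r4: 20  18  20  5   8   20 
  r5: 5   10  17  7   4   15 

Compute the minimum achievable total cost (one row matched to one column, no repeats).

Minimum assignment cost: 38

optimal assignment: row0→col0 (cost 1), row1→col2 (cost 7), row2→col5 (cost 9), row3→col3 (cost 3), row4→col4 (cost 8), row5→col1 (cost 10)
total = 1 + 7 + 9 + 3 + 8 + 10 = 38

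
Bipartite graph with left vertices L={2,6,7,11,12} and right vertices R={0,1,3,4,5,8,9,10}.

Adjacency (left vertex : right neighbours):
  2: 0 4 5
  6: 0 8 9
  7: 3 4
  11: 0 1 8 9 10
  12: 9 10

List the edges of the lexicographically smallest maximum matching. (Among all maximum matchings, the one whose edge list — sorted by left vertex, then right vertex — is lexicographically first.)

Lex-smallest maximum matching: {(2,0), (6,8), (7,3), (11,1), (12,9)}

|M| = 5 (so the lex-smallest maximum matching has 5 edges)
process left vertices in ascending order; for each, take the smallest-labelled available neighbour that still permits 5 edges overall, or leave it unmatched if none does
lex-smallest matching: {2-0, 6-8, 7-3, 11-1, 12-9}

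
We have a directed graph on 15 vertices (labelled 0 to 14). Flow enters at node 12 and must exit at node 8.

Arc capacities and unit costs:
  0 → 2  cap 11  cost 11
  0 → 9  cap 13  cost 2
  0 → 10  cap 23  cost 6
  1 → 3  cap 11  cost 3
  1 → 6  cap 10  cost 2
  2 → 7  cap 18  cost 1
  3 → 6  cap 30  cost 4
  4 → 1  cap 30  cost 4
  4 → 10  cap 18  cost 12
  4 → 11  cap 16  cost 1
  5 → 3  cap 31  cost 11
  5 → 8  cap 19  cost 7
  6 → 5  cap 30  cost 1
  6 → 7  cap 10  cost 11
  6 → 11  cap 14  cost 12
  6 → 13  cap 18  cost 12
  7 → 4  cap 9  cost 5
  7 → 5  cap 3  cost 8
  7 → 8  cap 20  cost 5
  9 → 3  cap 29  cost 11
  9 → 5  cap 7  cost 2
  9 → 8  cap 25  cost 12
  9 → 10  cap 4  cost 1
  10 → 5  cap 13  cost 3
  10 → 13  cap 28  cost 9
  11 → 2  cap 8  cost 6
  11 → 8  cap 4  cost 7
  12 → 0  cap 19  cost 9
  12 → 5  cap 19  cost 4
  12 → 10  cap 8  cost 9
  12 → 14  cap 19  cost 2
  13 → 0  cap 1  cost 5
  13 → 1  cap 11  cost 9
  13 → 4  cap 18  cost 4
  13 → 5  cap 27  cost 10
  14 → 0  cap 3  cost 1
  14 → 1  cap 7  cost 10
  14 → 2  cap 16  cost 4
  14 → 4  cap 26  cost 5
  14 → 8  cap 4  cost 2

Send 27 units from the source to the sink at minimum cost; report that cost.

Minimum cost for 27 units: 273

shortest-cost path #1: 12→14→8 push 4 @ unit cost 4 (adds 16)
shortest-cost path #2: 12→5→8 push 19 @ unit cost 11 (adds 209)
shortest-cost path #3: 12→14→2→7→8 push 4 @ unit cost 12 (adds 48)
total cost = 273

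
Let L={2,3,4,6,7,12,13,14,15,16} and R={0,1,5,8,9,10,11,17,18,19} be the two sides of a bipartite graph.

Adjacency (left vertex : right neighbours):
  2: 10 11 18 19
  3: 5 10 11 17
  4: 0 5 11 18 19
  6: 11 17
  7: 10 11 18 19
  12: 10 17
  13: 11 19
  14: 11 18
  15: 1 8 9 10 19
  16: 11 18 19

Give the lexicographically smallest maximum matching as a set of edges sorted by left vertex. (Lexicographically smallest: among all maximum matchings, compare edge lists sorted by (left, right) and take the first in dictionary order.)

Lex-smallest maximum matching: {(2,10), (3,5), (4,0), (6,11), (7,18), (12,17), (13,19), (15,1)}

|M| = 8 (so the lex-smallest maximum matching has 8 edges)
process left vertices in ascending order; for each, take the smallest-labelled available neighbour that still permits 8 edges overall, or leave it unmatched if none does
lex-smallest matching: {2-10, 3-5, 4-0, 6-11, 7-18, 12-17, 13-19, 15-1}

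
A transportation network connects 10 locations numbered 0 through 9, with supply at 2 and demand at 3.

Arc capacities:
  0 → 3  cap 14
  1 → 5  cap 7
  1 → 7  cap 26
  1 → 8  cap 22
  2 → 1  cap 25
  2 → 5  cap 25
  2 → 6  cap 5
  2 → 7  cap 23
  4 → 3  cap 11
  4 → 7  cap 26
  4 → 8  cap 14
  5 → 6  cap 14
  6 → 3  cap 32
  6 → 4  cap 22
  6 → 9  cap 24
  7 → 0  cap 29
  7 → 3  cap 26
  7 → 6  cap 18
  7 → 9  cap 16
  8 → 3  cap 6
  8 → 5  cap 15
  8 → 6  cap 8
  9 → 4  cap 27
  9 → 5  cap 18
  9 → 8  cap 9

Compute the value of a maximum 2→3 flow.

Maximum flow value: 67

augment #1: 2→6→3 bottleneck 5, total now 5
augment #2: 2→7→3 bottleneck 23, total now 28
augment #3: 2→1→7→3 bottleneck 3, total now 31
augment #4: 2→1→8→3 bottleneck 6, total now 37
augment #5: 2→5→6→3 bottleneck 14, total now 51
augment #6: 2→1→7→0→3 bottleneck 14, total now 65
augment #7: 2→1→7→6→3 bottleneck 2, total now 67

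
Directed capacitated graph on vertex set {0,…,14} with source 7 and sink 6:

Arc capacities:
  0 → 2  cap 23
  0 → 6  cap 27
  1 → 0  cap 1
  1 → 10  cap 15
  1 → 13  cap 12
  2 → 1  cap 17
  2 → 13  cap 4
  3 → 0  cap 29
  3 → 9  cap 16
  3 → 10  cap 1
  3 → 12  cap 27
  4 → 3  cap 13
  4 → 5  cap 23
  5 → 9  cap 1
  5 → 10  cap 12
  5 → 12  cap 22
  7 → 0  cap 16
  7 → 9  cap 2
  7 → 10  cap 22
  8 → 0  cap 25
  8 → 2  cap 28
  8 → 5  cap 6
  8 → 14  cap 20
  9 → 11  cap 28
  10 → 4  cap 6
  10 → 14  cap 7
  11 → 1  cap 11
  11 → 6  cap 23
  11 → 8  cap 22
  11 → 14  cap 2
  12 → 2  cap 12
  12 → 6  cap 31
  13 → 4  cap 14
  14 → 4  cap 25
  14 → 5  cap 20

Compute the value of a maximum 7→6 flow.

Maximum flow value: 31

augment #1: 7→0→6 bottleneck 16, total now 16
augment #2: 7→9→11→6 bottleneck 2, total now 18
augment #3: 7→10→4→3→0→6 bottleneck 6, total now 24
augment #4: 7→10→14→5→12→6 bottleneck 7, total now 31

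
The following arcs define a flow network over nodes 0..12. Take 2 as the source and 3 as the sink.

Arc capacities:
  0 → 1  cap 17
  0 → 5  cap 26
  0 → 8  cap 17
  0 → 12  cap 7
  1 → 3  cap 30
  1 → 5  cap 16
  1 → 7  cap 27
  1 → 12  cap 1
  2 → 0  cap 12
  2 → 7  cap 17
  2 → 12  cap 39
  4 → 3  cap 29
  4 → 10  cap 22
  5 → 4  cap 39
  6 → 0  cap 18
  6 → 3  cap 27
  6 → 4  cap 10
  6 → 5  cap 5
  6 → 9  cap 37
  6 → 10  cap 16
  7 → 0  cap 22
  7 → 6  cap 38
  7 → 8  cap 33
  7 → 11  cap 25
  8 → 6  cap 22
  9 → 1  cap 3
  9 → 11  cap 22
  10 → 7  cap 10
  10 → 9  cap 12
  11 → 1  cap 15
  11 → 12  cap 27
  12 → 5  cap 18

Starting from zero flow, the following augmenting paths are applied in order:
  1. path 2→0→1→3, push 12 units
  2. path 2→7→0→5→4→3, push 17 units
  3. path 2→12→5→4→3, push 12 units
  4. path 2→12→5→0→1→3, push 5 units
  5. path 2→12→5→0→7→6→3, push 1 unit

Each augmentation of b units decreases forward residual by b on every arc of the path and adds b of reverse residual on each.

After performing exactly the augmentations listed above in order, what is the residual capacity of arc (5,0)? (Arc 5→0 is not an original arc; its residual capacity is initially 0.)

after path 1 (2→0→1→3, push 12): res(5,0)=0
after path 2 (2→7→0→5→4→3, push 17): res(5,0)=17
after path 3 (2→12→5→4→3, push 12): res(5,0)=17
after path 4 (2→12→5→0→1→3, push 5): res(5,0)=12
after path 5 (2→12→5→0→7→6→3, push 1): res(5,0)=11

Residual capacity of (5,0): 11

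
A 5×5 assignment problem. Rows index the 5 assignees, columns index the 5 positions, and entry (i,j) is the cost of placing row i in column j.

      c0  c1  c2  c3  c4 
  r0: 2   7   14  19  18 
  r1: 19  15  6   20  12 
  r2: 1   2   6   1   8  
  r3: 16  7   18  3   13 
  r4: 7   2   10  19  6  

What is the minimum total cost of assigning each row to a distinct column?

Minimum assignment cost: 19

optimal assignment: row0→col0 (cost 2), row1→col2 (cost 6), row2→col1 (cost 2), row3→col3 (cost 3), row4→col4 (cost 6)
total = 2 + 6 + 2 + 3 + 6 = 19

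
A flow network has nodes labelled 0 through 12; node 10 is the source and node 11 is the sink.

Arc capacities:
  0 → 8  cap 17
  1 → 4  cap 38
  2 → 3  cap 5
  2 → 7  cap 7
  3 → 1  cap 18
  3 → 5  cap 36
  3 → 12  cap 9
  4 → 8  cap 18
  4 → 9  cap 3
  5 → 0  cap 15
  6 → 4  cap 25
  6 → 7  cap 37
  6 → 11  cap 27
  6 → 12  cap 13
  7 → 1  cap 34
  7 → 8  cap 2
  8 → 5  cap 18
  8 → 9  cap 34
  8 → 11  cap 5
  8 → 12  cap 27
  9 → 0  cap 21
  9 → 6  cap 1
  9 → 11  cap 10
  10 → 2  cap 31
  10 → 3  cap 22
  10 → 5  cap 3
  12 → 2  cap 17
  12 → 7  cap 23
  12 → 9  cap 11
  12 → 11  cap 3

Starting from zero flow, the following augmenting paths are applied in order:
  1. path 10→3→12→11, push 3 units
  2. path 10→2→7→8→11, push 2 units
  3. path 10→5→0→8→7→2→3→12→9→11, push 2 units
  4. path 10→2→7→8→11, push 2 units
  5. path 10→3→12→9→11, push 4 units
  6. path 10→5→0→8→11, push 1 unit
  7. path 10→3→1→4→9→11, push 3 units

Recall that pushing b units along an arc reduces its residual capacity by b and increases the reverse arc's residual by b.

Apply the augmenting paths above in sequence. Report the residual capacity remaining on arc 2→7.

Residual capacity of (2,7): 5

after path 1 (10→3→12→11, push 3): res(2,7)=7
after path 2 (10→2→7→8→11, push 2): res(2,7)=5
after path 3 (10→5→0→8→7→2→3→12→9→11, push 2): res(2,7)=7
after path 4 (10→2→7→8→11, push 2): res(2,7)=5
after path 5 (10→3→12→9→11, push 4): res(2,7)=5
after path 6 (10→5→0→8→11, push 1): res(2,7)=5
after path 7 (10→3→1→4→9→11, push 3): res(2,7)=5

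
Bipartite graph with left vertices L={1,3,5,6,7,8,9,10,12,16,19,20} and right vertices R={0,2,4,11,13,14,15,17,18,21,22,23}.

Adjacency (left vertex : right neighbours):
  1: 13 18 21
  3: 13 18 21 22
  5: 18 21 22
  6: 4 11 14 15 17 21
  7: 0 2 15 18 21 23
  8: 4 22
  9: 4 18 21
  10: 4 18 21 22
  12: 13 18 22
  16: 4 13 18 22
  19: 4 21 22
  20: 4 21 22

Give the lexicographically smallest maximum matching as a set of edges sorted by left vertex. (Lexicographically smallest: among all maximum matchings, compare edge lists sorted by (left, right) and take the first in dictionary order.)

|M| = 7 (so the lex-smallest maximum matching has 7 edges)
process left vertices in ascending order; for each, take the smallest-labelled available neighbour that still permits 7 edges overall, or leave it unmatched if none does
lex-smallest matching: {1-13, 3-18, 5-21, 6-11, 7-0, 8-4, 10-22}

Lex-smallest maximum matching: {(1,13), (3,18), (5,21), (6,11), (7,0), (8,4), (10,22)}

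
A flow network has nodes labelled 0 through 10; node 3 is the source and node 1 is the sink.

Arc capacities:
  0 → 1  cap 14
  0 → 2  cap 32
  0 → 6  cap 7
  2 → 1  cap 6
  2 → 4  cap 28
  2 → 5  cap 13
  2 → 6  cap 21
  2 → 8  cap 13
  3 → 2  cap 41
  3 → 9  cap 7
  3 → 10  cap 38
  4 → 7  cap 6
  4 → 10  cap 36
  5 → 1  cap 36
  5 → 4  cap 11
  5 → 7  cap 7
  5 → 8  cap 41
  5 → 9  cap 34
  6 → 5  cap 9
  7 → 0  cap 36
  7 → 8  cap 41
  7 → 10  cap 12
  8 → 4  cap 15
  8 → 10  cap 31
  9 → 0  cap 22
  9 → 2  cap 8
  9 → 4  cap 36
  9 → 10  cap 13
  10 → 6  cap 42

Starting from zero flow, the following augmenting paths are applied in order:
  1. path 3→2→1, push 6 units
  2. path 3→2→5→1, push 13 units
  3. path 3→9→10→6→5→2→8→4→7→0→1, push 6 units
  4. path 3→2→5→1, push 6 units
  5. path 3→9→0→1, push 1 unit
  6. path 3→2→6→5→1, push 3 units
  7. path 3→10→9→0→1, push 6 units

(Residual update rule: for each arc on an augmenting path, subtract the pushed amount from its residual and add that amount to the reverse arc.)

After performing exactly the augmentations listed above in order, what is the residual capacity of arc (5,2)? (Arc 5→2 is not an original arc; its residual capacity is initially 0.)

after path 1 (3→2→1, push 6): res(5,2)=0
after path 2 (3→2→5→1, push 13): res(5,2)=13
after path 3 (3→9→10→6→5→2→8→4→7→0→1, push 6): res(5,2)=7
after path 4 (3→2→5→1, push 6): res(5,2)=13
after path 5 (3→9→0→1, push 1): res(5,2)=13
after path 6 (3→2→6→5→1, push 3): res(5,2)=13
after path 7 (3→10→9→0→1, push 6): res(5,2)=13

Residual capacity of (5,2): 13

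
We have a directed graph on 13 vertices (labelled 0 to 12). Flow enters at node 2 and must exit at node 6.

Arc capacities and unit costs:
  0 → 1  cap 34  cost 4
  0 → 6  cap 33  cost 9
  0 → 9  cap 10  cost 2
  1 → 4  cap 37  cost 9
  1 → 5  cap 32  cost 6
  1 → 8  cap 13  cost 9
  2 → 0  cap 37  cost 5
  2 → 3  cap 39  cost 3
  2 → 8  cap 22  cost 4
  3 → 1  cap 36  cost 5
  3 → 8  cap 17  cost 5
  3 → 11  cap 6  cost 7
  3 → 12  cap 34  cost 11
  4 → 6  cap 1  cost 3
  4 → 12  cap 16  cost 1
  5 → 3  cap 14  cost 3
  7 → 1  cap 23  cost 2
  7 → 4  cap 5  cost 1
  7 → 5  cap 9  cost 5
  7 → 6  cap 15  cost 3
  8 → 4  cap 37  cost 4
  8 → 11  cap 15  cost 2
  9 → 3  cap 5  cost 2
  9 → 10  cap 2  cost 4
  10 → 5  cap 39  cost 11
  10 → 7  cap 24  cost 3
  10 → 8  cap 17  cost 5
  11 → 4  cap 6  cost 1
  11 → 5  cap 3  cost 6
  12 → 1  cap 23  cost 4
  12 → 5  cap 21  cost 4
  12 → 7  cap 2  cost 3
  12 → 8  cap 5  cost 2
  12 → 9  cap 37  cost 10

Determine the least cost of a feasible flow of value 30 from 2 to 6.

Minimum cost for 30 units: 416

shortest-cost path #1: 2→8→11→4→6 push 1 @ unit cost 10 (adds 10)
shortest-cost path #2: 2→0→6 push 29 @ unit cost 14 (adds 406)
total cost = 416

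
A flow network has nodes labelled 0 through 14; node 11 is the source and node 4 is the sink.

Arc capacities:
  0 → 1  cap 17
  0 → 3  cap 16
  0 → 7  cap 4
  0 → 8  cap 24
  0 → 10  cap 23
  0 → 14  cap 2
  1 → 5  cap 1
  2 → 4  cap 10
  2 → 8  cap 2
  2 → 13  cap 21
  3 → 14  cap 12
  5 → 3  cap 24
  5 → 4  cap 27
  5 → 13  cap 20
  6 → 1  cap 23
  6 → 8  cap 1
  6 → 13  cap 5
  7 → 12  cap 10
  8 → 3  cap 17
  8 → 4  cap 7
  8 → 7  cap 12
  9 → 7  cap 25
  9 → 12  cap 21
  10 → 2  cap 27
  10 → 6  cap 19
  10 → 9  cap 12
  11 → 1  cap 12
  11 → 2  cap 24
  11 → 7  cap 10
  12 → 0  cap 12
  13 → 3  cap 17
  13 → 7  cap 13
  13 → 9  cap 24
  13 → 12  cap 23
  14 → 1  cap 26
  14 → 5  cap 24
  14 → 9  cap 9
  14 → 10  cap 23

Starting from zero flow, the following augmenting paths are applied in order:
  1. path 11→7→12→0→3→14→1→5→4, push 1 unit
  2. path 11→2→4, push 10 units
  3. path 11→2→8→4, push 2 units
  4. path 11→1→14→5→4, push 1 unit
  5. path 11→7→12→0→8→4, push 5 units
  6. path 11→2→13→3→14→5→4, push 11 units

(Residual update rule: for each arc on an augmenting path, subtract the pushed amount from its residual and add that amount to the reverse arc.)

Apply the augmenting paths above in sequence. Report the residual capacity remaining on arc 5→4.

Residual capacity of (5,4): 14

after path 1 (11→7→12→0→3→14→1→5→4, push 1): res(5,4)=26
after path 2 (11→2→4, push 10): res(5,4)=26
after path 3 (11→2→8→4, push 2): res(5,4)=26
after path 4 (11→1→14→5→4, push 1): res(5,4)=25
after path 5 (11→7→12→0→8→4, push 5): res(5,4)=25
after path 6 (11→2→13→3→14→5→4, push 11): res(5,4)=14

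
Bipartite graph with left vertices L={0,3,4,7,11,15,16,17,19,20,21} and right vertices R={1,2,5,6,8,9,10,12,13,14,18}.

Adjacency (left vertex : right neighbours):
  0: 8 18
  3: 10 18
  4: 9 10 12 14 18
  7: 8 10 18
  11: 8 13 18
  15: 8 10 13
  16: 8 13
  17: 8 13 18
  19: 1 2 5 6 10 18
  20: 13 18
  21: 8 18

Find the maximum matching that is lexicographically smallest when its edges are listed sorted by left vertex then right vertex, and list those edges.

Lex-smallest maximum matching: {(0,8), (3,10), (4,9), (7,18), (11,13), (19,1)}

|M| = 6 (so the lex-smallest maximum matching has 6 edges)
process left vertices in ascending order; for each, take the smallest-labelled available neighbour that still permits 6 edges overall, or leave it unmatched if none does
lex-smallest matching: {0-8, 3-10, 4-9, 7-18, 11-13, 19-1}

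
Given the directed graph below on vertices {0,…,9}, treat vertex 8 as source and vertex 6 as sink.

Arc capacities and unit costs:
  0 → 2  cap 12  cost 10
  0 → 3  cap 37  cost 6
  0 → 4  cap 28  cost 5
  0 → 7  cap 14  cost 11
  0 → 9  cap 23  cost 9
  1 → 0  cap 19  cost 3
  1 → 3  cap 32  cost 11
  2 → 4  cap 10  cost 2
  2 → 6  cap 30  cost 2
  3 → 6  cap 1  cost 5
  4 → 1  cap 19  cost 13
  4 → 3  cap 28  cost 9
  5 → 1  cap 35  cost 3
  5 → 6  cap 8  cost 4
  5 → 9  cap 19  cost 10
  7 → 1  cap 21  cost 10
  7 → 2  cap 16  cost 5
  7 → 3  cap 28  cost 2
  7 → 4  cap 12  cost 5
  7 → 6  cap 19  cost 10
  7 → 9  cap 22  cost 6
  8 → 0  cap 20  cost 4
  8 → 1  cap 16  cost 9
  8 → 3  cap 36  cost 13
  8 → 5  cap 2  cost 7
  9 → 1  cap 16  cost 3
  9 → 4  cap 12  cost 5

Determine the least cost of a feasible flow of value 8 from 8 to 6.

Minimum cost for 8 units: 117

shortest-cost path #1: 8→5→6 push 2 @ unit cost 11 (adds 22)
shortest-cost path #2: 8→0→3→6 push 1 @ unit cost 15 (adds 15)
shortest-cost path #3: 8→0→2→6 push 5 @ unit cost 16 (adds 80)
total cost = 117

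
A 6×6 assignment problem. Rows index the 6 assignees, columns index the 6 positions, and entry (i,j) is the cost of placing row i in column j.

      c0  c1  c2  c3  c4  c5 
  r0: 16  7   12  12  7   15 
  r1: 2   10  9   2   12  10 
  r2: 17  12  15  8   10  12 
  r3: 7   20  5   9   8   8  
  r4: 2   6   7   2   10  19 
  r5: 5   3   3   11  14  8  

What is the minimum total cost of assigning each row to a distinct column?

Minimum assignment cost: 31

one of 2 optimal assignments: row0→col4 (cost 7), row1→col0 (cost 2), row2→col5 (cost 12), row3→col2 (cost 5), row4→col3 (cost 2), row5→col1 (cost 3)
total = 7 + 2 + 12 + 5 + 2 + 3 = 31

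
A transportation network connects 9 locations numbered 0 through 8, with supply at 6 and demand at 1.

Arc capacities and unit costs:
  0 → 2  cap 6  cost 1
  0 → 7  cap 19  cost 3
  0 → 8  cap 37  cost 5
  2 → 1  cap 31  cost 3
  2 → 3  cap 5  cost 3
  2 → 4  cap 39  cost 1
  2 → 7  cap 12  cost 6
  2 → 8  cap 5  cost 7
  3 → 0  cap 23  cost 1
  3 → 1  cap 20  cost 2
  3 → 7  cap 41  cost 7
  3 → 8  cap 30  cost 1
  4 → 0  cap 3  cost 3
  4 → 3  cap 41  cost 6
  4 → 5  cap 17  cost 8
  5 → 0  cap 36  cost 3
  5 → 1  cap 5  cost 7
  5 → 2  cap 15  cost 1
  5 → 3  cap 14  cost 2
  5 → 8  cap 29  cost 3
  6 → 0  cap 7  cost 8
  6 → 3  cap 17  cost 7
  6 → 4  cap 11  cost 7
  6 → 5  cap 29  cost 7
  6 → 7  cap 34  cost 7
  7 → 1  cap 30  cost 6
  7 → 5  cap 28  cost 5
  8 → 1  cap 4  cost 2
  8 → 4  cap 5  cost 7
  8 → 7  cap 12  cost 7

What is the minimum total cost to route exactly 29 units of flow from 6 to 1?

Minimum cost for 29 units: 285

shortest-cost path #1: 6→3→1 push 17 @ unit cost 9 (adds 153)
shortest-cost path #2: 6→5→2→1 push 12 @ unit cost 11 (adds 132)
total cost = 285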